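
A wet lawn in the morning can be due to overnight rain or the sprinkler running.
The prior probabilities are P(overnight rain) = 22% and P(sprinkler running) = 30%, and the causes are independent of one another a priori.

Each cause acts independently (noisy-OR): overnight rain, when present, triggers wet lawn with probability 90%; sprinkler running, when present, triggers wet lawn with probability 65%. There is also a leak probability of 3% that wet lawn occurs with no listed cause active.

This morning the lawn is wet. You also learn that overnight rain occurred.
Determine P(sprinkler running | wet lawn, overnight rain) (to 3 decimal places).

P(sprinkler running | wet lawn, overnight rain) ≈ 0.314

Under noisy-OR, P(wet lawn | causes) = 1 − (1−0.03)·∏(1−qᵢ) over the active causes.
Weight on sprinkler running=true, given the evidence: 0.96605·0.3 = 0.289815
Denominator P(wet lawn | overnight rain): 0.903·0.7 + 0.96605·0.3 = 0.921915
P(sprinkler running | wet lawn, overnight rain) = 0.289815/0.921915 ≈ 0.314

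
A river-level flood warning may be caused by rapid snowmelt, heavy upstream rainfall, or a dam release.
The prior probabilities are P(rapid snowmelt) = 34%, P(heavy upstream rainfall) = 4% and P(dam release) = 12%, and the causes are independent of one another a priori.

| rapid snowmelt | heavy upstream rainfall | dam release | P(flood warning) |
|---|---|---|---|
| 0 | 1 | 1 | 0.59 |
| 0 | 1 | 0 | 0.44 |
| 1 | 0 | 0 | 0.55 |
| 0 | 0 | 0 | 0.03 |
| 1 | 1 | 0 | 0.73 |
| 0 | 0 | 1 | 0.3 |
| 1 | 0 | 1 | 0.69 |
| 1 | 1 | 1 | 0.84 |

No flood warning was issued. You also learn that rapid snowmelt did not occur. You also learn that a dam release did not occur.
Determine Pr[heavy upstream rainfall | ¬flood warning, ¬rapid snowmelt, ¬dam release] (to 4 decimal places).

P(¬flood warning | ¬rapid snowmelt, ¬dam release) = 0.97*0.96 + 0.56*0.04 = 0.931200 + 0.022400 = 0.953600
The heavy upstream rainfall-present share is 0.56*0.04 = 0.022400.
P(heavy upstream rainfall | ¬flood warning, ¬rapid snowmelt, ¬dam release) = 0.022400 / 0.953600 ≈ 0.0235

Pr[heavy upstream rainfall | ¬flood warning, ¬rapid snowmelt, ¬dam release] ≈ 0.0235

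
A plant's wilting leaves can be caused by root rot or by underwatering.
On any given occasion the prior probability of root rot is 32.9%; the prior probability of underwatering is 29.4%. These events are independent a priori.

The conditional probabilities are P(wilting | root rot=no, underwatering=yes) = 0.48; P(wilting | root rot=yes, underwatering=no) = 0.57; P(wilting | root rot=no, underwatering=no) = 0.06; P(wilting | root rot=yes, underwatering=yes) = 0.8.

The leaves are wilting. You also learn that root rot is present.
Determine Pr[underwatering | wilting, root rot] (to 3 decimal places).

Pr[underwatering | wilting, root rot] ≈ 0.369

P(wilting | root rot) = 0.57*0.706 + 0.8*0.294 = 0.402420 + 0.235200 = 0.637620
Restricting to configurations with underwatering present: 0.8*0.294 = 0.235200.
Hence the posterior is 0.235200/0.637620 ≈ 0.369.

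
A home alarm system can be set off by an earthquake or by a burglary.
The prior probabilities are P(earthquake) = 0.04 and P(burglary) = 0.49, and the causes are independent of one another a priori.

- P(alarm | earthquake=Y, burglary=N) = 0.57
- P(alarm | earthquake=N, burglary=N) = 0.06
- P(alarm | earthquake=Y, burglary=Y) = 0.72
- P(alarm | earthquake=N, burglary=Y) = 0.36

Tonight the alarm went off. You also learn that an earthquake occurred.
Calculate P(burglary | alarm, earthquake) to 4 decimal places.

Sum P(alarm|·) weighted by the priors over both values of burglary:
  P(alarm | earthquake) = 0.57·0.51 + 0.72·0.49
        = 0.290700 + 0.352800 = 0.643500
The terms with burglary present sum to 0.352800, so
  P(burglary | alarm, earthquake) = 0.352800 / 0.643500 ≈ 0.5483

P(burglary | alarm, earthquake) ≈ 0.5483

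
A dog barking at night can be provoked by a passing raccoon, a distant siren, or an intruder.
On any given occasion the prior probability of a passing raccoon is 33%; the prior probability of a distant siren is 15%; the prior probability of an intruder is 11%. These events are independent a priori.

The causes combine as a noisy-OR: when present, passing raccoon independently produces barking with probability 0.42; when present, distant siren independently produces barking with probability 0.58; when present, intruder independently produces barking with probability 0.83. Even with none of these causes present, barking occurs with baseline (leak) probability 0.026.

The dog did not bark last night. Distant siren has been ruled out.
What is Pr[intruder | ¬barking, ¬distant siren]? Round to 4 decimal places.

Pr[intruder | ¬barking, ¬distant siren] ≈ 0.0206

Under noisy-OR, P(barking | causes) = 1 − (1−0.026)·∏(1−qᵢ) over the active causes.
P(¬barking | ¬distant siren) = 0.974×0.67×0.89 + 0.16558×0.67×0.11 + 0.56492×0.33×0.89 + 0.096036×0.33×0.11 = 0.580796 + 0.012203 + 0.165917 + 0.003486 = 0.762402
Restricting to configurations with intruder present: 0.012203 + 0.003486 = 0.015689.
So P(intruder | ¬barking, ¬distant siren) = 0.015689/0.762402 ≈ 0.0206.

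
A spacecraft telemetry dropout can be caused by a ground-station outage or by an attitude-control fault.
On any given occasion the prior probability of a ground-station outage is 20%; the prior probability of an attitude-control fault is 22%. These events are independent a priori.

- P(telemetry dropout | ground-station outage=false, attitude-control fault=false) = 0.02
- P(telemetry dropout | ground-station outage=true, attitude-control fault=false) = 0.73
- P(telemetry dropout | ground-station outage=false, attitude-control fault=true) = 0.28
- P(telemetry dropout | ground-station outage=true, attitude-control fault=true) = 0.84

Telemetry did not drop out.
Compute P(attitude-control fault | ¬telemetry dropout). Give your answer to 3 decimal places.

P(¬telemetry dropout) = 0.98·0.8·0.78 + 0.72·0.8·0.22 + 0.27·0.2·0.78 + 0.16·0.2·0.22 = 0.611520 + 0.126720 + 0.042120 + 0.007040 = 0.787400
Of this, 0.133760 comes from 0.126720 + 0.007040 (the attitude-control fault=true cases).
Hence the posterior is 0.133760/0.787400 ≈ 0.170.

P(attitude-control fault | ¬telemetry dropout) ≈ 0.170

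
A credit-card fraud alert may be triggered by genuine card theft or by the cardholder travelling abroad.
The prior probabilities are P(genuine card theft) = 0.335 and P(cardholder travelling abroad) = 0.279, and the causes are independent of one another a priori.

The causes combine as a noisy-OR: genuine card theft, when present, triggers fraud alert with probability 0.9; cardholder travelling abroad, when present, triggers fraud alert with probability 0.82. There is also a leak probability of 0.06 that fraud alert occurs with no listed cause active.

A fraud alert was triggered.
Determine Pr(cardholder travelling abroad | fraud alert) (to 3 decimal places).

Pr(cardholder travelling abroad | fraud alert) ≈ 0.498

Under noisy-OR, P(fraud alert | causes) = 1 − (1−0.06)·∏(1−qᵢ) over the active causes.
Numerator (weight on configurations with cardholder travelling abroad): 0.154142 + 0.091884 = 0.246026
Normalizer over all consistent configurations: 0.06×0.665×0.721 + 0.8308×0.665×0.279 + 0.906×0.335×0.721 + 0.98308×0.335×0.279 = 0.493625
Posterior = 0.246026 / 0.493625 ≈ 0.498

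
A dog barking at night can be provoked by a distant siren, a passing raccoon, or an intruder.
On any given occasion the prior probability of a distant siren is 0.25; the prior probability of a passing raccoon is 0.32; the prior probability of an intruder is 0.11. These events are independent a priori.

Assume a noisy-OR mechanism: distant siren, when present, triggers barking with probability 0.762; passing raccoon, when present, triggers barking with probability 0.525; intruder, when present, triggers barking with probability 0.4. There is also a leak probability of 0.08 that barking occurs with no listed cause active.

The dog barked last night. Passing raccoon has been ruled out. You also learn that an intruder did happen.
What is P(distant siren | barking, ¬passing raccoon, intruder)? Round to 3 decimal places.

Under noisy-OR, P(barking | causes) = 1 − (1−0.08)·∏(1−qᵢ) over the active causes.
By total probability over both values of distant siren:
  P(barking | ¬passing raccoon, intruder) = 0.448×0.75 + 0.868624×0.25
        = 0.336000 + 0.217156 = 0.553156
Keeping only the distant siren-present terms gives 0.217156, so
  P(distant siren | barking, ¬passing raccoon, intruder) = 0.217156 / 0.553156 ≈ 0.393

P(distant siren | barking, ¬passing raccoon, intruder) ≈ 0.393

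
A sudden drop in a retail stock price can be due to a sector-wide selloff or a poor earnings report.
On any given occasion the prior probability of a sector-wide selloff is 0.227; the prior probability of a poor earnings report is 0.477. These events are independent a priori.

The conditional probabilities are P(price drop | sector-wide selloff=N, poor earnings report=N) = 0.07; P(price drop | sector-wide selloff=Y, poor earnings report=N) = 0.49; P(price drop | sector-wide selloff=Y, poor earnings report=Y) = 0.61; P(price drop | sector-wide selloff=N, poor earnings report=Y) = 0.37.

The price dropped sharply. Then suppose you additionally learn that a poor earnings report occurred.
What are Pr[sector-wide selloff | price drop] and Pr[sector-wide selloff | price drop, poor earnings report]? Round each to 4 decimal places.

Pr[sector-wide selloff | price drop] ≈ 0.4299; Pr[sector-wide selloff | price drop, poor earnings report] ≈ 0.3262

P(price drop) = 0.07*0.773*0.523 + 0.37*0.773*0.477 + 0.49*0.227*0.523 + 0.61*0.227*0.477 = 0.028300 + 0.136427 + 0.058173 + 0.066050 = 0.288950
Of this, 0.124223 comes from 0.058173 + 0.066050 (the sector-wide selloff=true cases).
Hence the posterior is 0.124223/0.288950 ≈ 0.4299.

With the extra evidence:
Numerator (weight on configurations with sector-wide selloff): 0.61·0.227 = 0.138470
The normalizing constant is 0.37·0.773 + 0.61·0.227 = 0.424480
P(sector-wide selloff | price drop, poor earnings report) = 0.138470/0.424480 ≈ 0.3262
— poor earnings report explains away the evidence for sector-wide selloff.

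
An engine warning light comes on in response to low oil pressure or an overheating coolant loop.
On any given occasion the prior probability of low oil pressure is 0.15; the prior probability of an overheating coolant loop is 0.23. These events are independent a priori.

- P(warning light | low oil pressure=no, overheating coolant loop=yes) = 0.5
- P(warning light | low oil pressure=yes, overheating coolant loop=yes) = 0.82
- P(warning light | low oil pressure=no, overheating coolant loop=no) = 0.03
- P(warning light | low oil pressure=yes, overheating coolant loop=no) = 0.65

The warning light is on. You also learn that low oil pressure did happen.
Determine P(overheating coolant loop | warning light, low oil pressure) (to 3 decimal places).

Enumerate both values of overheating coolant loop and weight by the priors:
  P(warning light | low oil pressure) = 0.65·0.77 + 0.82·0.23
        = 0.500500 + 0.188600 = 0.689100
Configurations with overheating coolant loop contribute 0.188600, so
  P(overheating coolant loop | warning light, low oil pressure) = 0.188600 / 0.689100 ≈ 0.274

P(overheating coolant loop | warning light, low oil pressure) ≈ 0.274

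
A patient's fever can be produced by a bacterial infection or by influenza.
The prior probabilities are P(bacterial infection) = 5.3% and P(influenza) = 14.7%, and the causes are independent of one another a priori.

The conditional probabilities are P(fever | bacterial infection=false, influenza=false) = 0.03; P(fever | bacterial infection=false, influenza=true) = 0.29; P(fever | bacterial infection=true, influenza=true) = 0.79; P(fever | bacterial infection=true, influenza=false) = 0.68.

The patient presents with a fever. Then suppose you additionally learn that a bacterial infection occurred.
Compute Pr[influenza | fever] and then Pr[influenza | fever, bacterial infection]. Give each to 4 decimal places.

Pr[influenza | fever] ≈ 0.4584; Pr[influenza | fever, bacterial infection] ≈ 0.1668

Weight on influenza=true, given the evidence: 0.040371 + 0.006155 = 0.046526
Denominator P(fever): 0.03·0.947·0.853 + 0.29·0.947·0.147 + 0.68·0.053·0.853 + 0.79·0.053·0.147 = 0.101502
P(influenza | fever) = 0.046526/0.101502 ≈ 0.4584

Now also conditioning on bacterial infection=true:
P(fever | bacterial infection) = 0.68·0.853 + 0.79·0.147 = 0.580040 + 0.116130 = 0.696170
Of this, 0.116130 comes from 0.79·0.147 (the influenza=true cases).
P(influenza | fever, bacterial infection) = 0.116130 / 0.696170 ≈ 0.1668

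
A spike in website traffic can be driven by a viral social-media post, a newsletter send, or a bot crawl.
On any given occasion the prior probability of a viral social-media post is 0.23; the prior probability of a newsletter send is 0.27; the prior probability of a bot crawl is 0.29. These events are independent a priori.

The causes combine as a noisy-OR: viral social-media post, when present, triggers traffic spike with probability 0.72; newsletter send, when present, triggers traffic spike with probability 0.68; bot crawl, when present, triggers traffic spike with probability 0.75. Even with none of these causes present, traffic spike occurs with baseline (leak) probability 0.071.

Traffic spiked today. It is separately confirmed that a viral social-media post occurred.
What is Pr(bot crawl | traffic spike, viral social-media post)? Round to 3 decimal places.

Pr(bot crawl | traffic spike, viral social-media post) ≈ 0.329

Under noisy-OR, P(traffic spike | causes) = 1 − (1−0.071)·∏(1−qᵢ) over the active causes.
P(traffic spike | viral social-media post) = 0.73988·0.73·0.71 + 0.93497·0.73·0.29 + 0.916762·0.27·0.71 + 0.97919·0.27·0.29 = 0.383480 + 0.197933 + 0.175743 + 0.076671 = 0.833827
Restricting to configurations with bot crawl present: 0.197933 + 0.076671 = 0.274604.
So P(bot crawl | traffic spike, viral social-media post) = 0.274604/0.833827 ≈ 0.329.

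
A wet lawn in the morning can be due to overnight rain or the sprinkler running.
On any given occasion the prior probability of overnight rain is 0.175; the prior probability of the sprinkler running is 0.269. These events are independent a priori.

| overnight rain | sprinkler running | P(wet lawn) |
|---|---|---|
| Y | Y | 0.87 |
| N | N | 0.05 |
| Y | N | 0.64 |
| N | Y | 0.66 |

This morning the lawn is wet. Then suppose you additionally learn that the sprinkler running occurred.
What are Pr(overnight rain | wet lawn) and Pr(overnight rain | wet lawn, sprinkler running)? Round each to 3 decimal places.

Pr(overnight rain | wet lawn) ≈ 0.410; Pr(overnight rain | wet lawn, sprinkler running) ≈ 0.219

By total probability over the 4 (overnight rain, sprinkler running) configurations:
  P(wet lawn) = 0.05×0.825×0.731 + 0.66×0.825×0.269 + 0.64×0.175×0.731 + 0.87×0.175×0.269
        = 0.030154 + 0.146471 + 0.081872 + 0.040955 = 0.299452
Configurations with overnight rain contribute 0.122827, so
  P(overnight rain | wet lawn) = 0.122827 / 0.299452 ≈ 0.410

With the extra evidence:
Enumerate both values of overnight rain and weight by the priors:
  P(wet lawn | sprinkler running) = 0.66×0.825 + 0.87×0.175
        = 0.544500 + 0.152250 = 0.696750
The terms with overnight rain present sum to 0.152250, so
  P(overnight rain | wet lawn, sprinkler running) = 0.152250 / 0.696750 ≈ 0.219
Conditioning on sprinkler running lowers the posterior on overnight rain: the classic explaining-away effect in a common-effect structure.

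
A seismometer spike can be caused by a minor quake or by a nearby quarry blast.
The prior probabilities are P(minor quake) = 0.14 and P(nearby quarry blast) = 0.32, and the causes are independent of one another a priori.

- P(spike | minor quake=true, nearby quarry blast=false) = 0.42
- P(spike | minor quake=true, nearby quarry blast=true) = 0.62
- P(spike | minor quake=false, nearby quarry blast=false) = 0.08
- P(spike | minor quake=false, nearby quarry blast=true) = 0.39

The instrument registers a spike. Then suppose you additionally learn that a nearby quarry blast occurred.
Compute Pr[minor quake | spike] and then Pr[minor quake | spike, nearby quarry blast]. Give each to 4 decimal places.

Pr[minor quake | spike] ≈ 0.3054; Pr[minor quake | spike, nearby quarry blast] ≈ 0.2056

Weight on minor quake=true, given the evidence: 0.039984 + 0.027776 = 0.067760
Denominator P(spike): 0.08*0.86*0.68 + 0.39*0.86*0.32 + 0.42*0.14*0.68 + 0.62*0.14*0.32 = 0.221872
Posterior = 0.067760 / 0.221872 ≈ 0.3054

With the extra evidence:
Numerator (weight on configurations with minor quake): 0.62×0.14 = 0.086800
Denominator P(spike | nearby quarry blast): 0.39×0.86 + 0.62×0.14 = 0.422200
Posterior = 0.086800 / 0.422200 ≈ 0.2056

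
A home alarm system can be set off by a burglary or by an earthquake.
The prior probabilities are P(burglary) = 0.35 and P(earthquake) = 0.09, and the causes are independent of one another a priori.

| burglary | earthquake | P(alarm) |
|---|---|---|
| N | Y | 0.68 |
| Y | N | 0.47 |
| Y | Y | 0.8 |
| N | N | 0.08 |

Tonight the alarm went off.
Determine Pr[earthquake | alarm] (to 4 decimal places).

Pr[earthquake | alarm] ≈ 0.2480

P(alarm) = 0.08·0.65·0.91 + 0.68·0.65·0.09 + 0.47·0.35·0.91 + 0.8·0.35·0.09 = 0.047320 + 0.039780 + 0.149695 + 0.025200 = 0.261995
Restricting to configurations with earthquake present: 0.039780 + 0.025200 = 0.064980.
So P(earthquake | alarm) = 0.064980/0.261995 ≈ 0.2480.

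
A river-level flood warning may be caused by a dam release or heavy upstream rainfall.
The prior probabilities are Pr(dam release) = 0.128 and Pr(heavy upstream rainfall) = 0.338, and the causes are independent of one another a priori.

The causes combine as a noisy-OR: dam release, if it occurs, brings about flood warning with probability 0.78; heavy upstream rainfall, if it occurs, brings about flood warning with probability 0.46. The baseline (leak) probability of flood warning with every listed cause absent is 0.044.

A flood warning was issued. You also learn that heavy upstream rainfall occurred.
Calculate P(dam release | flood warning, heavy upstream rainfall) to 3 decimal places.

Under noisy-OR, P(flood warning | causes) = 1 − (1−0.044)·∏(1−qᵢ) over the active causes.
Sum P(flood warning|·) weighted by the priors over both values of dam release:
  P(flood warning | heavy upstream rainfall) = 0.48376×0.872 + 0.886427×0.128
        = 0.421839 + 0.113463 = 0.535302
Keeping only the dam release-present terms gives 0.113463, so
  P(dam release | flood warning, heavy upstream rainfall) = 0.113463 / 0.535302 ≈ 0.212

P(dam release | flood warning, heavy upstream rainfall) ≈ 0.212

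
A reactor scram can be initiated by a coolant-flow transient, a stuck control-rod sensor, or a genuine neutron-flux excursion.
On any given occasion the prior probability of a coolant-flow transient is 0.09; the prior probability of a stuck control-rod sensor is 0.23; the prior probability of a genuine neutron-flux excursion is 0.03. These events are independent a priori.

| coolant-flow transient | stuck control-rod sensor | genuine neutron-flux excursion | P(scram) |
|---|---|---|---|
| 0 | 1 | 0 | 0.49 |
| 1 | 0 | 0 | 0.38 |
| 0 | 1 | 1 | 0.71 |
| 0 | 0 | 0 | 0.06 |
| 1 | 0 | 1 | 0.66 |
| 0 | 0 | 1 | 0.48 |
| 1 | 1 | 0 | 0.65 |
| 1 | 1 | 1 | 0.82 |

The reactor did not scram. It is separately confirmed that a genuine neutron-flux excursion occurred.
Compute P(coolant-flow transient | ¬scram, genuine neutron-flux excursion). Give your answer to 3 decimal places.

P(coolant-flow transient | ¬scram, genuine neutron-flux excursion) ≈ 0.060

Weight on coolant-flow transient=true, given the evidence: 0.023562 + 0.003726 = 0.027288
The normalizing constant is 0.52*0.91*0.77 + 0.29*0.91*0.23 + 0.34*0.09*0.77 + 0.18*0.09*0.23 = 0.452349
P(coolant-flow transient | ¬scram, genuine neutron-flux excursion) = 0.027288/0.452349 ≈ 0.060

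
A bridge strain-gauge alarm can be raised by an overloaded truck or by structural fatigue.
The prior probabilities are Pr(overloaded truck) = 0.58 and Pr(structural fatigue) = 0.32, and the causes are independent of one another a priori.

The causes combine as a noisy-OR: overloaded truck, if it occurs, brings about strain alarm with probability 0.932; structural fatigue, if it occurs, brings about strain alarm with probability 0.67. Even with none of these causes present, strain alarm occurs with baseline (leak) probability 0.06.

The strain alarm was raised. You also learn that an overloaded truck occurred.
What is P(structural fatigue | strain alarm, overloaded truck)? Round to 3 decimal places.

P(structural fatigue | strain alarm, overloaded truck) ≈ 0.330

Under noisy-OR, P(strain alarm | causes) = 1 − (1−0.06)·∏(1−qᵢ) over the active causes.
For the numerator, keep only structural fatigue=true terms: 0.978906×0.32 = 0.313250
The normalizing constant is 0.93608×0.68 + 0.978906×0.32 = 0.949784
P(structural fatigue | strain alarm, overloaded truck) = 0.313250/0.949784 ≈ 0.330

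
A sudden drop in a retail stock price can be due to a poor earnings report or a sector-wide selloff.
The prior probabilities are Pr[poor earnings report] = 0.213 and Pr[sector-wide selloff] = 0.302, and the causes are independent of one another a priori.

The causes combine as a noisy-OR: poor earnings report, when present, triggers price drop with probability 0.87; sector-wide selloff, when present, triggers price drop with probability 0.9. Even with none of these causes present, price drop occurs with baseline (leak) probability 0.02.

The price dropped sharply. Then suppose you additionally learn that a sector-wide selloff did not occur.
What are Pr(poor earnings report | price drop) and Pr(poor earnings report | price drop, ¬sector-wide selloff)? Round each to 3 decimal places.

Under noisy-OR, P(price drop | causes) = 1 − (1−0.02)·∏(1−qᵢ) over the active causes.
P(price drop) = 0.02·0.787·0.698 + 0.902·0.787·0.302 + 0.8726·0.213·0.698 + 0.98726·0.213·0.302 = 0.010987 + 0.214382 + 0.129733 + 0.063506 = 0.418608
Restricting to configurations with poor earnings report present: 0.129733 + 0.063506 = 0.193239.
So P(poor earnings report | price drop) = 0.193239/0.418608 ≈ 0.462.

Now also conditioning on sector-wide selloff≠true:
Sum P(price drop|·) weighted by the priors over both values of poor earnings report:
  P(price drop | ¬sector-wide selloff) = 0.02×0.787 + 0.8726×0.213
        = 0.015740 + 0.185864 = 0.201604
Configurations with poor earnings report contribute 0.185864, so
  P(poor earnings report | price drop, ¬sector-wide selloff) = 0.185864 / 0.201604 ≈ 0.922
Ruling out sector-wide selloff raises the posterior on poor earnings report — the flip side of explaining away.

Pr(poor earnings report | price drop) ≈ 0.462; Pr(poor earnings report | price drop, ¬sector-wide selloff) ≈ 0.922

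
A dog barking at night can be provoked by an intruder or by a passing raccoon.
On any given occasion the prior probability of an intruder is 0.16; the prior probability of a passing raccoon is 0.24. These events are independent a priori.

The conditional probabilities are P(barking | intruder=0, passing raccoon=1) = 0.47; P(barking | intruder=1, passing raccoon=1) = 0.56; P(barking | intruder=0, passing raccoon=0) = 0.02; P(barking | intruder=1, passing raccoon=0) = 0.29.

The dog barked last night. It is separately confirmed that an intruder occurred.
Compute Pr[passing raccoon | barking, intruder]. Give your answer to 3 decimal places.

P(barking | intruder) = 0.29*0.76 + 0.56*0.24 = 0.220400 + 0.134400 = 0.354800
Of this, 0.134400 comes from 0.56*0.24 (the passing raccoon=true cases).
So P(passing raccoon | barking, intruder) = 0.134400/0.354800 ≈ 0.379.

Pr[passing raccoon | barking, intruder] ≈ 0.379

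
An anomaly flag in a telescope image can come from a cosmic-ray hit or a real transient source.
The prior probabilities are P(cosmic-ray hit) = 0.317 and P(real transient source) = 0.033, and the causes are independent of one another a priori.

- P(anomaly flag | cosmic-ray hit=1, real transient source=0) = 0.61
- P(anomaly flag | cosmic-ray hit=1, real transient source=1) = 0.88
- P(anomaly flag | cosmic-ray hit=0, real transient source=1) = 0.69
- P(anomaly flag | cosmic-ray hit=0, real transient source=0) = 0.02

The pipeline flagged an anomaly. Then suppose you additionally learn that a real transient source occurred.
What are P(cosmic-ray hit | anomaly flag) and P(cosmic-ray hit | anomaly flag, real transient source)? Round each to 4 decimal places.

P(cosmic-ray hit | anomaly flag) ≈ 0.8721; P(cosmic-ray hit | anomaly flag, real transient source) ≈ 0.3718

P(anomaly flag) = 0.02*0.683*0.967 + 0.69*0.683*0.033 + 0.61*0.317*0.967 + 0.88*0.317*0.033 = 0.013209 + 0.015552 + 0.186989 + 0.009206 = 0.224956
Restricting to configurations with cosmic-ray hit present: 0.186989 + 0.009206 = 0.196195.
Hence the posterior is 0.196195/0.224956 ≈ 0.8721.

Now condition on the additional information:
Weight on cosmic-ray hit=true, given the evidence: 0.88·0.317 = 0.278960
Normalizer over all consistent configurations: 0.69·0.683 + 0.88·0.317 = 0.750230
P(cosmic-ray hit | anomaly flag, real transient source) = 0.278960/0.750230 ≈ 0.3718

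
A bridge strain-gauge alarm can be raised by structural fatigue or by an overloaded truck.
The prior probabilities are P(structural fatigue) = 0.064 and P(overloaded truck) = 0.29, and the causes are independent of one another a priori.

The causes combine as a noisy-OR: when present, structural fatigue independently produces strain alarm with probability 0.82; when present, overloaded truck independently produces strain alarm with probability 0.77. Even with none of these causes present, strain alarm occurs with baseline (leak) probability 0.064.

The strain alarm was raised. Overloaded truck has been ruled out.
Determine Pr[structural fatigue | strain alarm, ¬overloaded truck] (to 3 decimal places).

Pr[structural fatigue | strain alarm, ¬overloaded truck] ≈ 0.470

Under noisy-OR, P(strain alarm | causes) = 1 − (1−0.064)·∏(1−qᵢ) over the active causes.
Sum P(strain alarm|·) weighted by the priors over both values of structural fatigue:
  P(strain alarm | ¬overloaded truck) = 0.064×0.936 + 0.83152×0.064
        = 0.059904 + 0.053217 = 0.113121
Keeping only the structural fatigue-present terms gives 0.053217, so
  P(structural fatigue | strain alarm, ¬overloaded truck) = 0.053217 / 0.113121 ≈ 0.470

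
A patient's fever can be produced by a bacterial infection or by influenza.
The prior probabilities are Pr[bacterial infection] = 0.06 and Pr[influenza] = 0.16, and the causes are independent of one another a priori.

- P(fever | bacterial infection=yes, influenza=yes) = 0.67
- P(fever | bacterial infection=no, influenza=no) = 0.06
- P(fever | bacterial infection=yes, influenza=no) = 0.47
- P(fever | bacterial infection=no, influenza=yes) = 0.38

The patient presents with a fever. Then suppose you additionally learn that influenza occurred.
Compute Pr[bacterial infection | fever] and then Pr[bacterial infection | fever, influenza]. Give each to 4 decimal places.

Pr[bacterial infection | fever] ≈ 0.2237; Pr[bacterial infection | fever, influenza] ≈ 0.1012

By total probability over the 4 (bacterial infection, influenza) configurations:
  P(fever) = 0.06×0.94×0.84 + 0.38×0.94×0.16 + 0.47×0.06×0.84 + 0.67×0.06×0.16
        = 0.047376 + 0.057152 + 0.023688 + 0.006432 = 0.134648
The terms with bacterial infection present sum to 0.030120, so
  P(bacterial infection | fever) = 0.030120 / 0.134648 ≈ 0.2237

Now also conditioning on influenza=true:
P(fever | influenza) = 0.38*0.94 + 0.67*0.06 = 0.357200 + 0.040200 = 0.397400
Restricting to configurations with bacterial infection present: 0.67*0.06 = 0.040200.
P(bacterial infection | fever, influenza) = 0.040200 / 0.397400 ≈ 0.1012
— influenza explains away the evidence for bacterial infection.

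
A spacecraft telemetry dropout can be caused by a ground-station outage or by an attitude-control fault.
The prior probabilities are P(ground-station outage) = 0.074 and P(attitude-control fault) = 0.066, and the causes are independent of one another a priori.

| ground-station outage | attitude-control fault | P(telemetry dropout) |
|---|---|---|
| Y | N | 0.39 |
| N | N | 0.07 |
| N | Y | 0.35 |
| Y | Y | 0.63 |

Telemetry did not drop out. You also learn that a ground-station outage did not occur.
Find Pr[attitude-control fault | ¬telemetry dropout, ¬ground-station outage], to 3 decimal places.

Pr[attitude-control fault | ¬telemetry dropout, ¬ground-station outage] ≈ 0.047

Numerator (weight on configurations with attitude-control fault): 0.65×0.066 = 0.042900
Denominator P(¬telemetry dropout | ¬ground-station outage): 0.93×0.934 + 0.65×0.066 = 0.911520
Posterior = 0.042900 / 0.911520 ≈ 0.047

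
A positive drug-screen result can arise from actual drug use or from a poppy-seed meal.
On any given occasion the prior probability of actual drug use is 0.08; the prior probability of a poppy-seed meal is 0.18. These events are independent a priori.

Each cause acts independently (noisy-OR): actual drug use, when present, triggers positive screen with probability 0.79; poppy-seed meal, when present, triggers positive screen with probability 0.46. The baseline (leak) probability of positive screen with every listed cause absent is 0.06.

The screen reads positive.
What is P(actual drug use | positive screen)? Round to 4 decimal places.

P(actual drug use | positive screen) ≈ 0.3407

Under noisy-OR, P(positive screen | causes) = 1 − (1−0.06)·∏(1−qᵢ) over the active causes.
P(positive screen) = 0.06·0.92·0.82 + 0.4924·0.92·0.18 + 0.8026·0.08·0.82 + 0.893404·0.08·0.18 = 0.045264 + 0.081541 + 0.052651 + 0.012865 = 0.192321
The actual drug use-present share is 0.052651 + 0.012865 = 0.065516.
Hence the posterior is 0.065516/0.192321 ≈ 0.3407.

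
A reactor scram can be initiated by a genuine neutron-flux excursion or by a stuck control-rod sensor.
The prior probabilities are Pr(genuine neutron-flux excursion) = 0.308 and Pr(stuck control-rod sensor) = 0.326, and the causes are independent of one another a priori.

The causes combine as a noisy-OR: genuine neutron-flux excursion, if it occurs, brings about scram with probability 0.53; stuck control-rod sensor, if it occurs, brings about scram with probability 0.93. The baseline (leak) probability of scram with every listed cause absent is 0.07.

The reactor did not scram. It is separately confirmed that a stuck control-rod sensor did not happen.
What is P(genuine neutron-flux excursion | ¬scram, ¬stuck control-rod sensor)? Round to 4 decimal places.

Under noisy-OR, P(scram | causes) = 1 − (1−0.07)·∏(1−qᵢ) over the active causes.
P(¬scram | ¬stuck control-rod sensor) = 0.93*0.692 + 0.4371*0.308 = 0.643560 + 0.134627 = 0.778187
Restricting to configurations with genuine neutron-flux excursion present: 0.4371*0.308 = 0.134627.
P(genuine neutron-flux excursion | ¬scram, ¬stuck control-rod sensor) = 0.134627 / 0.778187 ≈ 0.1730

P(genuine neutron-flux excursion | ¬scram, ¬stuck control-rod sensor) ≈ 0.1730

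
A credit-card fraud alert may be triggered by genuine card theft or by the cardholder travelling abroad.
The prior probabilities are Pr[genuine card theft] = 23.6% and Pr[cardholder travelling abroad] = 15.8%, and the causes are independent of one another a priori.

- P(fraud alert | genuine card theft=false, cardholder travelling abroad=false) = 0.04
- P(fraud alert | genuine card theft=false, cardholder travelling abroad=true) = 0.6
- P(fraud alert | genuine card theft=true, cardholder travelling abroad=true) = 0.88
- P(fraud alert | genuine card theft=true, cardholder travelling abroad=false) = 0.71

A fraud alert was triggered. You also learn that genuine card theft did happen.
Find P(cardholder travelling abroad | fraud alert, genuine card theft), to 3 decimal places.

P(fraud alert | genuine card theft) = 0.71×0.842 + 0.88×0.158 = 0.597820 + 0.139040 = 0.736860
Of this, 0.139040 comes from 0.88×0.158 (the cardholder travelling abroad=true cases).
So P(cardholder travelling abroad | fraud alert, genuine card theft) = 0.139040/0.736860 ≈ 0.189.

P(cardholder travelling abroad | fraud alert, genuine card theft) ≈ 0.189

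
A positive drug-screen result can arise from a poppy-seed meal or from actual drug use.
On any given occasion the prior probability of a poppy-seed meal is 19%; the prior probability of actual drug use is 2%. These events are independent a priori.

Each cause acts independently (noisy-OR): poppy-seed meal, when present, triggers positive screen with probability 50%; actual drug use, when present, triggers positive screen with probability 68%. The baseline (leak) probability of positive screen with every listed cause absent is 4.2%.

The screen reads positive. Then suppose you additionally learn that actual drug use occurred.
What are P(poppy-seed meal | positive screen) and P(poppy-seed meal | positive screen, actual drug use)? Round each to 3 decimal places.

P(poppy-seed meal | positive screen) ≈ 0.692; P(poppy-seed meal | positive screen, actual drug use) ≈ 0.223

Under noisy-OR, P(positive screen | causes) = 1 − (1−0.042)·∏(1−qᵢ) over the active causes.
Weight on poppy-seed meal=true, given the evidence: 0.097010 + 0.003218 = 0.100228
The normalizing constant is 0.042·0.81·0.98 + 0.69344·0.81·0.02 + 0.521·0.19·0.98 + 0.84672·0.19·0.02 = 0.144802
P(poppy-seed meal | positive screen) = 0.100228/0.144802 ≈ 0.692

Now condition on the additional information:
For the numerator, keep only poppy-seed meal=true terms: 0.84672·0.19 = 0.160877
Normalizer over all consistent configurations: 0.69344·0.81 + 0.84672·0.19 = 0.722563
Posterior = 0.160877 / 0.722563 ≈ 0.223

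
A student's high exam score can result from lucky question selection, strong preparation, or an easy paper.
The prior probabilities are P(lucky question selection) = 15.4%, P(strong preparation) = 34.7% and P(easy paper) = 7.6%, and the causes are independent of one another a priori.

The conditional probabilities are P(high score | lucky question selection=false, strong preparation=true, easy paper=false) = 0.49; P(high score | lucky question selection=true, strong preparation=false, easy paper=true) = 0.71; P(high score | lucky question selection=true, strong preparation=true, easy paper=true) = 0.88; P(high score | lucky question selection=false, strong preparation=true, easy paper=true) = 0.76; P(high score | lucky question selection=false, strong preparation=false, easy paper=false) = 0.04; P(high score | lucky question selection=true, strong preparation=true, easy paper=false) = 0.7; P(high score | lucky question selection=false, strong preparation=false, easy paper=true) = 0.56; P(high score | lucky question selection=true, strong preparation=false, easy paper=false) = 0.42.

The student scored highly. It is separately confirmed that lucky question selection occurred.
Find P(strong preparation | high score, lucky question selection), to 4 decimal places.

P(strong preparation | high score, lucky question selection) ≈ 0.4618

Enumerate the 4 (strong preparation, easy paper) configurations and weight by the priors:
  P(high score | lucky question selection) = 0.42*0.653*0.924 + 0.71*0.653*0.076 + 0.7*0.347*0.924 + 0.88*0.347*0.076
        = 0.253416 + 0.035236 + 0.224440 + 0.023207 = 0.536299
Keeping only the strong preparation-present terms gives 0.247647, so
  P(strong preparation | high score, lucky question selection) = 0.247647 / 0.536299 ≈ 0.4618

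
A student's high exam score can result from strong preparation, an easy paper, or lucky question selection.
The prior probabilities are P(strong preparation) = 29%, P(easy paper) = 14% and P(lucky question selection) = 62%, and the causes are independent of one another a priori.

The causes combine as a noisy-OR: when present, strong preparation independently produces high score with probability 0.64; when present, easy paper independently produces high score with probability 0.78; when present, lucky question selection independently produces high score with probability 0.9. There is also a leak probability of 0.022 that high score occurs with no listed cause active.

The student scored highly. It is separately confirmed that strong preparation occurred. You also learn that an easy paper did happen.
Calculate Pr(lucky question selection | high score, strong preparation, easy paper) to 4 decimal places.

Pr(lucky question selection | high score, strong preparation, easy paper) ≈ 0.6370

Under noisy-OR, P(high score | causes) = 1 − (1−0.022)·∏(1−qᵢ) over the active causes.
P(high score | strong preparation, easy paper) = 0.922542·0.38 + 0.992254·0.62 = 0.350566 + 0.615197 = 0.965763
Restricting to configurations with lucky question selection present: 0.992254·0.62 = 0.615197.
So P(lucky question selection | high score, strong preparation, easy paper) = 0.615197/0.965763 ≈ 0.6370.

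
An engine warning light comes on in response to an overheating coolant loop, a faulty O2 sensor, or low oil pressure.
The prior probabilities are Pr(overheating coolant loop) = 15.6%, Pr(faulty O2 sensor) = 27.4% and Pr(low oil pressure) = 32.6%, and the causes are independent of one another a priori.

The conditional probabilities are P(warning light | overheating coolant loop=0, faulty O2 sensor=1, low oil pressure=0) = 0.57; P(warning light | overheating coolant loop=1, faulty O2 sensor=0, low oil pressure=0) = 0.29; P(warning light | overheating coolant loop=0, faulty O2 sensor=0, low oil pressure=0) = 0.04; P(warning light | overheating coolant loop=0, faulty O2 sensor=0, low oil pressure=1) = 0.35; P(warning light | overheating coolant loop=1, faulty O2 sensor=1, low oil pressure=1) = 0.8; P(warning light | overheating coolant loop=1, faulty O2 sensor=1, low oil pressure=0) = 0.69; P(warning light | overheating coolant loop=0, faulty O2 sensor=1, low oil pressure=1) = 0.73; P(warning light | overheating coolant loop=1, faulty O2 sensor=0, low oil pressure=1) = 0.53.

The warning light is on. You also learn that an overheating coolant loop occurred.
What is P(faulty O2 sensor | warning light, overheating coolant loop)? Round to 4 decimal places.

P(warning light | overheating coolant loop) = 0.29×0.726×0.674 + 0.53×0.726×0.326 + 0.69×0.274×0.674 + 0.8×0.274×0.326 = 0.141904 + 0.125438 + 0.127426 + 0.071459 = 0.466227
Of this, 0.198885 comes from 0.127426 + 0.071459 (the faulty O2 sensor=true cases).
P(faulty O2 sensor | warning light, overheating coolant loop) = 0.198885 / 0.466227 ≈ 0.4266

P(faulty O2 sensor | warning light, overheating coolant loop) ≈ 0.4266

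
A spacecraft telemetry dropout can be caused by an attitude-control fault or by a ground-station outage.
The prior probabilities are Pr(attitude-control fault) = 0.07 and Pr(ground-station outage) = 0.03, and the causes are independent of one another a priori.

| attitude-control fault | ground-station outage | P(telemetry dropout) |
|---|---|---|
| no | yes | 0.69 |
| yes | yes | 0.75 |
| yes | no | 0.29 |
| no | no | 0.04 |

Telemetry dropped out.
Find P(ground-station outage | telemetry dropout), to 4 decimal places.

P(telemetry dropout) = 0.04·0.93·0.97 + 0.69·0.93·0.03 + 0.29·0.07·0.97 + 0.75·0.07·0.03 = 0.036084 + 0.019251 + 0.019691 + 0.001575 = 0.076601
Of this, 0.020826 comes from 0.019251 + 0.001575 (the ground-station outage=true cases).
Hence the posterior is 0.020826/0.076601 ≈ 0.2719.

P(ground-station outage | telemetry dropout) ≈ 0.2719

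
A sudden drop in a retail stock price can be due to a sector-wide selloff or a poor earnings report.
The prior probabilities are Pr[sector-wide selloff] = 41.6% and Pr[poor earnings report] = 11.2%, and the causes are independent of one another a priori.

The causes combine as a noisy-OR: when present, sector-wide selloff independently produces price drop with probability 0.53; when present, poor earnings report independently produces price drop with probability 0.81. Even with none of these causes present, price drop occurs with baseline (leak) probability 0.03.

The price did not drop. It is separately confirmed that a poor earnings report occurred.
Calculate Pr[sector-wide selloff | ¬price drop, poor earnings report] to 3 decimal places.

Under noisy-OR, P(price drop | causes) = 1 − (1−0.03)·∏(1−qᵢ) over the active causes.
Sum P(¬price drop|·) weighted by the priors over both values of sector-wide selloff:
  P(¬price drop | poor earnings report) = 0.1843*0.584 + 0.086621*0.416
        = 0.107631 + 0.036034 = 0.143665
Keeping only the sector-wide selloff-present terms gives 0.036034, so
  P(sector-wide selloff | ¬price drop, poor earnings report) = 0.036034 / 0.143665 ≈ 0.251

Pr[sector-wide selloff | ¬price drop, poor earnings report] ≈ 0.251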